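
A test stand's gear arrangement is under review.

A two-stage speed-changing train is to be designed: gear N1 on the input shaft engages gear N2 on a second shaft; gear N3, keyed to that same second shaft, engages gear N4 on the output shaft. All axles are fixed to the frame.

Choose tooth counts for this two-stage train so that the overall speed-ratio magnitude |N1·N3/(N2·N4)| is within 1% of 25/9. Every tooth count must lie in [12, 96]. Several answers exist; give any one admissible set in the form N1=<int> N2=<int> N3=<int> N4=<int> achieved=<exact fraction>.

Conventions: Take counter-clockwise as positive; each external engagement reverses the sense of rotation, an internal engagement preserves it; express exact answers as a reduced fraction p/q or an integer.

N1=16 N2=12 N3=25 N4=12 achieved=25/9

class = fixed-axis compound train [2-stage, 25/9 wanted]
target = 25/9 in lowest terms: an exact hit needs N1·N3 = k·25 and N2·N4 = k·9 for one integer k, every count in [12, 96]; additionally prefer no 1:1 stage (N1 ≠ N2, N3 ≠ N4)
k = 1…15: no 1:1-free in-range split of k·25 and k·9 into factor pairs; take k = 16
k = 16: N1·N3 = 400 = 16·25, N2·N4 = 144 = 12·12
achieved = 16·25/(12·12) = 25/9; |achieved − target| = 0 ≤ 1/36 ✓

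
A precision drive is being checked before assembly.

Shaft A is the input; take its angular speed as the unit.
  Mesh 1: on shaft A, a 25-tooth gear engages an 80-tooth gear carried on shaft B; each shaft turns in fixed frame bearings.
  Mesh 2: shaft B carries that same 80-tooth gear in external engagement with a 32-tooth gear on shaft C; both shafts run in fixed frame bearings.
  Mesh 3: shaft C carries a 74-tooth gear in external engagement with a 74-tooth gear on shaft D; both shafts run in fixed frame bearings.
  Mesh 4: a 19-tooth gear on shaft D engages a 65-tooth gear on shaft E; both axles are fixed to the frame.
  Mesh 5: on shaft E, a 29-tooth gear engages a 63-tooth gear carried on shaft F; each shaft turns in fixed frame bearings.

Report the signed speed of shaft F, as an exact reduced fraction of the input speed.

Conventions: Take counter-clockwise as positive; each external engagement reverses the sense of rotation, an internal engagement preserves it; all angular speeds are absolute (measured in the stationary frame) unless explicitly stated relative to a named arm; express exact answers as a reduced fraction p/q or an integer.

-2755/26208

5-mesh fixed-axis compound train (all bearings frame-fixed)
mesh 1 [25T→80T]: |ω|/ω_in = 1×25/80 = 5/16, sense flips to −
mesh 2 [80T→32T]: |ω|/ω_in = (5/16)×80/32 = 25/32, sense flips to +
mesh 3 [74T→74T]: |ω|/ω_in = (25/32)×74/74 = 25/32, sense flips to −
mesh 4 [19T→65T]: |ω|/ω_in = (25/32)×19/65 = 95/416, sense flips to +
mesh 5 [29T→63T]: |ω|/ω_in = (95/416)×29/63 = 2755/26208, sense flips to −
signed output speed (× input speed) = -2755/26208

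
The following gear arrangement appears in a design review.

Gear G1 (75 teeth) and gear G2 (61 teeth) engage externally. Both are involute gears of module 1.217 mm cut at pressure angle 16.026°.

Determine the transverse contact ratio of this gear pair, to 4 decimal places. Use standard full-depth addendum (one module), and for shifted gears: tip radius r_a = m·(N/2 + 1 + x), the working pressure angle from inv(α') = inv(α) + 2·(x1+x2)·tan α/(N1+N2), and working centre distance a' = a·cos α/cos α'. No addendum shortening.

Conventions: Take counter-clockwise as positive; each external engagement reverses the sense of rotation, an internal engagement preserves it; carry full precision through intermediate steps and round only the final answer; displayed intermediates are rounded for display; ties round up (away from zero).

single-mesh involute tooth geometry (75T engaging 61T at module 1.217)
base radii: r_b1 = 43.863868, r_b2 = 35.675946
tip radii: r_a1 = 46.854500, r_a2 = 38.335500
no profile shift: α' = α, a' = a
action lengths: √(r_a1²−r_b1²) = 16.471347, √(r_a2²−r_b2²) = 14.029877
base pitch p_b = π·m·cos α = 3.674731
CR = (16.471347 + 14.029877 − 82.756000·sin 16.02600°)/3.674731 = 2.083005
contact ratio ≈ 2.0830

2.0830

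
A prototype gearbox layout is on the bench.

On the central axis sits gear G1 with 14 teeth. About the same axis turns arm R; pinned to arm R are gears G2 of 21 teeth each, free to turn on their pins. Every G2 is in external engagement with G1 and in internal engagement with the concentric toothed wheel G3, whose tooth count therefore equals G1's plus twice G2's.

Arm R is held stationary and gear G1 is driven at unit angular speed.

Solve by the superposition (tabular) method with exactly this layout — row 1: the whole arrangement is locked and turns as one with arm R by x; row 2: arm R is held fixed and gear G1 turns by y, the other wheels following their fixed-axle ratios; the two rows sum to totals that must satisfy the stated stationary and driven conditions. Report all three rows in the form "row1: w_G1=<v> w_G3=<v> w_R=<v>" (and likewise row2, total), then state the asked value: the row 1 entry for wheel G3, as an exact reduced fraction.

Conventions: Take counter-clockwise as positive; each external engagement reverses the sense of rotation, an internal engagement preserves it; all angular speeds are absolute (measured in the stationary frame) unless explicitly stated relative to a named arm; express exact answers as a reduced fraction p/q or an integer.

row1: w_G1=0 w_G3=0 w_R=0
row2: w_G1=1 w_G3=-1/4 w_R=0
total: w_G1=1 w_G3=-1/4 w_R=0
asked value: 0

class = planetary set [G3 = 14+2·21 = 56; Willis about the carrier]
row 1 — lock + rotate with arm: ω_sun = ω_ring = ω_arm = x
row 2: sun turns y, ring = −(14/56)·y, arm 0
boundary: total ω_arm = x = 0 and total ω_sun = x + y = 1  ⇒  y = 1, x = 0
row 2 ring = −(14/56)·1 = -1/4
totals (row 1 + row 2): sun 0 + 1 = 1, ring 0 + (-1/4) = -1/4, arm 0 + 0 = 0
asked cell (row1, ring) = 0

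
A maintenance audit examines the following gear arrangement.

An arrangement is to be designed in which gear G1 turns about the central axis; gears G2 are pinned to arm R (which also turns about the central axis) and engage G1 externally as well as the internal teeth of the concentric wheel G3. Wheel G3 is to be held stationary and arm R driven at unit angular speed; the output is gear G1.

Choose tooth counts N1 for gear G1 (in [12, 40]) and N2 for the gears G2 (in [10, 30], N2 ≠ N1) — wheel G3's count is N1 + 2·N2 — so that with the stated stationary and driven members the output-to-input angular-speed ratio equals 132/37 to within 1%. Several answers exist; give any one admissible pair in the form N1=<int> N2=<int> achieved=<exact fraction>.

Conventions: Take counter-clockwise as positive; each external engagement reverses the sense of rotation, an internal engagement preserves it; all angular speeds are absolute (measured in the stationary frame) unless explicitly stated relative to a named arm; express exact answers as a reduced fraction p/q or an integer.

topology: planetary set — design target 132/37, arm = carrier (Willis)
Willis with ω_ring = 0: ω_sun/ω_arm = (N1+N3)/N1; set equal to 132/37  ⇒  N3/N1 = 132/37 − 1 = 95/37
N3 = N1 + 2·N2  ⇒  N2/N1 = (N3/N1 − 1)/2 = (95/37 − 1)/2 = 29/37
smallest multiple with N1 ≥ 12 and N2 ≥ 10: k = 1  ⇒  N1 = 1·37 = 37, N2 = 1·29 = 29 (N1 ≤ 40, N2 ≤ 30, N2 ≠ N1 ✓), N3 = 37 + 2·29 = 95
check: (N1+N3)/N1 with N1 = 37, N3 = 95 gives 132/37; |achieved − target| = 0 ≤ 33/925 ✓

N1=37 N2=29 achieved=132/37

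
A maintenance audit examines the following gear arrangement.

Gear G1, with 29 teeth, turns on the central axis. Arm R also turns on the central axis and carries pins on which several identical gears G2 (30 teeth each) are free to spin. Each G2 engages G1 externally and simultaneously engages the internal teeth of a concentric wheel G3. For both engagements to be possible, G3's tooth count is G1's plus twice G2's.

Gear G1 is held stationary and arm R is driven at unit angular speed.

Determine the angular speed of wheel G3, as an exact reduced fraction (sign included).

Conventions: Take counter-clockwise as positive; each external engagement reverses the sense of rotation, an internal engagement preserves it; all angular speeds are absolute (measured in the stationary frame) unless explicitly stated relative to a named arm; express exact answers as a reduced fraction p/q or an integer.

topology: planetary set — G1 29T / G2 30T / G3 89T, arm = carrier (Willis)
ring teeth: 29 + 2·30 = 89
29(ω_sun−ω_arm) = −89(ω_ring−ω_arm),  ω_sun = 0, ω_arm = 1
ω_ring = 1 − (29/89)(0−1) = 118/89
exact speed ratio = 118/89

118/89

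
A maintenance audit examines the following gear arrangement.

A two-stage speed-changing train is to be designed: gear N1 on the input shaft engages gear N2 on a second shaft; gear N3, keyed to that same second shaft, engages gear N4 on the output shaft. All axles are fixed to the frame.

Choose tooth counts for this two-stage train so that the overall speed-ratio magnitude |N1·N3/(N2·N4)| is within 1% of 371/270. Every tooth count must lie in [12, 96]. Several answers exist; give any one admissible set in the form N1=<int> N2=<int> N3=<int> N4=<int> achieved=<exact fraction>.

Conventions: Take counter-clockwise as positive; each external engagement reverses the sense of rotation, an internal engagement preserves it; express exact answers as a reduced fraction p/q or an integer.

topology: fixed-axis compound train — 2 stages, target 371/270
target = 371/270 in lowest terms: an exact hit needs N1·N3 = k·371 and N2·N4 = k·270 for one integer k, every count in [12, 96]; additionally prefer no 1:1 stage (N1 ≠ N2, N3 ≠ N4)
k = 1: no 1:1-free in-range split of k·371 and k·270 into factor pairs; take k = 2
k = 2: N1·N3 = 742 = 14·53, N2·N4 = 540 = 12·45
achieved = 14·53/(12·45) = 371/270; |achieved − target| = 0 ≤ 371/27000 ✓

N1=14 N2=12 N3=53 N4=45 achieved=371/270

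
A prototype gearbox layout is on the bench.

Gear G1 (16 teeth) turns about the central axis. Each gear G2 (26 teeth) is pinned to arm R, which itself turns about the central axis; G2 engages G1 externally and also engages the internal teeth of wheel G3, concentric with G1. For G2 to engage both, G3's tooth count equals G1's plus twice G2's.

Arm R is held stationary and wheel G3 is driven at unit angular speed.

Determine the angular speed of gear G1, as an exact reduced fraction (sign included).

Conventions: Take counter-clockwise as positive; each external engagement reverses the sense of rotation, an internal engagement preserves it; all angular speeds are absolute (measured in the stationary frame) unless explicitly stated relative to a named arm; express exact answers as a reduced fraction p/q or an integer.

-17/4

topology: planetary set — G1 16T / G2 26T / G3 68T, arm = carrier (Willis)
ring teeth: 16 + 2·26 = 68
16(ω_sun−ω_arm) = −68(ω_ring−ω_arm),  ω_arm = 0, ω_ring = 1
ω_sun = 0 − (68/16)(1−0) = -17/4
exact speed ratio = -17/4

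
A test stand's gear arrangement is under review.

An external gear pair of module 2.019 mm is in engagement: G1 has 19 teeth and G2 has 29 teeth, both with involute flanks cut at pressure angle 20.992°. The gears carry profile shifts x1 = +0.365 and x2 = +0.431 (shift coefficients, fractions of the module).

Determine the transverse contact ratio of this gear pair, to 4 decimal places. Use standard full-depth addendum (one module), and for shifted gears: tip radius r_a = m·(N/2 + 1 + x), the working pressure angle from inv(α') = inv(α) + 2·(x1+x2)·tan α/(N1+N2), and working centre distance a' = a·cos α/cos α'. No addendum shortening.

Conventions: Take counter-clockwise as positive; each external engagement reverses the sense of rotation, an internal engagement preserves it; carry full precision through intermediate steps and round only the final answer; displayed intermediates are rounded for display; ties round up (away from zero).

1.4372

single-mesh involute tooth geometry (19T engaging 29T at module 2.019)
base radii: r_b1 = 17.907499, r_b2 = 27.332498
tip radii: r_a1 = 21.936435, r_a2 = 32.164689
inv(α') = inv(20.992°) + 2·(+0.365+0.431)·tan α/(19+29) = 0.03005050  ⇒  α' = 25.01979°
a' = a·cos α / cos α' = 48.4560·cos 20.992°/cos 25.01979° = 49.924857
action lengths: √(r_a1²−r_b1²) = 12.669991, √(r_a2²−r_b2²) = 16.955877
base pitch p_b = π·m·cos α = 5.921902
CR = (12.669991 + 16.955877 − 49.924857·sin 25.01979°)/5.921902 = 1.437222
contact ratio ≈ 1.4372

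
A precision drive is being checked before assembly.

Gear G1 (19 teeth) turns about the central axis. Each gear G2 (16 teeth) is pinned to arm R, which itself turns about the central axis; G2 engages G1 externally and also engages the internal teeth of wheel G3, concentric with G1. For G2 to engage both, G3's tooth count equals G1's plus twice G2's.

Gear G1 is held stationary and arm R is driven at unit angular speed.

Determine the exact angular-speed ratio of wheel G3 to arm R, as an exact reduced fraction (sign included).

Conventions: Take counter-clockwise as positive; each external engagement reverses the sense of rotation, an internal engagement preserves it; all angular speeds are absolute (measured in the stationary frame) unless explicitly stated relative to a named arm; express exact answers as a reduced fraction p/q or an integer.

class = planetary set [G3 = 19+2·16 = 51; Willis about the carrier]
ring teeth: 19 + 2·16 = 51
19(ω_sun−ω_arm) = −51(ω_ring−ω_arm),  ω_sun = 0, ω_arm = 1
ω_ring = 1 − (19/51)(0−1) = 70/51
ω_out/ω_in = 70/51

70/51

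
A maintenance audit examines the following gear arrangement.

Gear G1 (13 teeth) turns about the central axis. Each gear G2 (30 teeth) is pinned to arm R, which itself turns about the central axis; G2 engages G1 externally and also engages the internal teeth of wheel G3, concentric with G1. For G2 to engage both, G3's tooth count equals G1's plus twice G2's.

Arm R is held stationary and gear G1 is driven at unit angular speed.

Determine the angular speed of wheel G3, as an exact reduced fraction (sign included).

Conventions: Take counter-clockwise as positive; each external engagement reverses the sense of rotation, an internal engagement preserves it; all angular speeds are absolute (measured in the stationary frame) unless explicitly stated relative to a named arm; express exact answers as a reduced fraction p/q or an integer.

-13/73

planetary set (13T centre, 30T on arm, 73T internal) — Willis relation
ring teeth: 13 + 2·30 = 73
13(ω_sun−ω_arm) = −73(ω_ring−ω_arm),  ω_arm = 0, ω_sun = 1
ω_ring = 0 − (13/73)(1−0) = -13/73
exact speed ratio = -13/73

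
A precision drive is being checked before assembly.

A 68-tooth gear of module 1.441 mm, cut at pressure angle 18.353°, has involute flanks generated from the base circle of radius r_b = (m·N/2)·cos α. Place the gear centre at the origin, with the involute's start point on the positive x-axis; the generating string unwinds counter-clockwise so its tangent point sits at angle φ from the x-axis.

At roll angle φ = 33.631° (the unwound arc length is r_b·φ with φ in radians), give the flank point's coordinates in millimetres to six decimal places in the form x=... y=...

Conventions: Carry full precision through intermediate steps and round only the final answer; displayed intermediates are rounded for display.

recognized (one wheel, involute flank): single-mesh tooth geometry, m = 1.441, N = 68
pitch radius r_p = m·N/2 = 1.441·68/2 = 48.994000
base radius r_b = r_p·cos α = 48.994000·cos 18.353° = 46.501902
roll angle φ = 33.631° = 0.58697168 rad
x = r_b·(cos φ + φ·sin φ) = 53.835779
y = r_b·(sin φ − φ·cos φ) = 3.028053

x=53.835779 y=3.028053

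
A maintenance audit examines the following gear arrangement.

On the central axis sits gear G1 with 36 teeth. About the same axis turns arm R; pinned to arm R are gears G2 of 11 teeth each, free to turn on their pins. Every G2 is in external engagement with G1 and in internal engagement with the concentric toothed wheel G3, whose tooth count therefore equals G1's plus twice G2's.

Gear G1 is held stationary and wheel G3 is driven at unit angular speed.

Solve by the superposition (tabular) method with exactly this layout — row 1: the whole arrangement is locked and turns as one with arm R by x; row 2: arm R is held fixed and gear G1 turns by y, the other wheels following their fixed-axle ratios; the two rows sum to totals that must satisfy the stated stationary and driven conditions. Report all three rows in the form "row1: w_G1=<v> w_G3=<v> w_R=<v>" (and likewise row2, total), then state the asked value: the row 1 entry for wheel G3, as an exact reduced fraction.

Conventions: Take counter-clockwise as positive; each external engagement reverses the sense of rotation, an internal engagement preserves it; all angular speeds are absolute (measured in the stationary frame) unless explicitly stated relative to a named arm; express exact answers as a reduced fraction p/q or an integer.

class = planetary set [G3 = 36+2·11 = 58; Willis about the carrier]
superposition row 1 [locked train]: every member turns x
superposition row 2 [arm held]: sun y, ring −(36/58)·y, arm 0
boundary: total ω_sun = x + y = 0 and total ω_ring = x − (36/58)·y = 1  ⇒  y = -29/47, x = 29/47
row 2 ring = −(36/58)·(-29/47) = 18/47
totals (row 1 + row 2): sun 29/47 + (-29/47) = 0, ring 29/47 + 18/47 = 1, arm 29/47 + 0 = 29/47
asked cell (row1, ring) = 29/47

row1: w_G1=29/47 w_G3=29/47 w_R=29/47
row2: w_G1=-29/47 w_G3=18/47 w_R=0
total: w_G1=0 w_G3=1 w_R=29/47
asked value: 29/47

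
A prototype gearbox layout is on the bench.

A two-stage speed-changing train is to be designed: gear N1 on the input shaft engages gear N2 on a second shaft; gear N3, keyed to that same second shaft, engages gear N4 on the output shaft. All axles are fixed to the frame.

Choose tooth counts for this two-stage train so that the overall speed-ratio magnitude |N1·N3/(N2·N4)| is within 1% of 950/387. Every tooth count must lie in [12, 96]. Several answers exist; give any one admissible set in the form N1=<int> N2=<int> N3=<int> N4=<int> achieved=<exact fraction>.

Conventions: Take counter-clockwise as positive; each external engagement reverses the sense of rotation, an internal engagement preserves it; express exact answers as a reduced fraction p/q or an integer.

N1=20 N2=18 N3=95 N4=43 achieved=950/387

2-stage fixed-axis compound train for ratio 950/387
target = 950/387 in lowest terms: an exact hit needs N1·N3 = k·950 and N2·N4 = k·387 for one integer k, every count in [12, 96]; additionally prefer no 1:1 stage (N1 ≠ N2, N3 ≠ N4)
k = 1: no 1:1-free in-range split of k·950 and k·387 into factor pairs; take k = 2
k = 2: N1·N3 = 1900 = 20·95, N2·N4 = 774 = 18·43
achieved = 20·95/(18·43) = 950/387; |achieved − target| = 0 ≤ 19/774 ✓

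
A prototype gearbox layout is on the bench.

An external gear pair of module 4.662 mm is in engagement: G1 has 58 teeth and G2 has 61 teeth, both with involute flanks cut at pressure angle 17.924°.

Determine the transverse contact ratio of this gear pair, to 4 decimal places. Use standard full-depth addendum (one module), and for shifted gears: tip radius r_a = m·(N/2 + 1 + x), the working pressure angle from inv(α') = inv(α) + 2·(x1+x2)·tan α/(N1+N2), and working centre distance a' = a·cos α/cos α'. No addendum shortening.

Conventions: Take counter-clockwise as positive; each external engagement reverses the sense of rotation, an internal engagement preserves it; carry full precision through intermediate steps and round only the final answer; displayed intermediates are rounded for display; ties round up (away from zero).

recognized (one external pair, fixed centres): single-mesh tooth geometry, m = 4.662, N1 = 58, N2 = 61
base radii: r_b1 = 128.636243, r_b2 = 135.289842
tip radii: r_a1 = 139.860000, r_a2 = 146.853000
no profile shift: α' = α, a' = a
action lengths: √(r_a1²−r_b1²) = 54.895689, √(r_a2²−r_b2²) = 57.117969
base pitch p_b = π·m·cos α = 13.935265
CR = (54.895689 + 57.117969 − 277.389000·sin 17.92400°)/13.935265 = 1.912110
contact ratio ≈ 1.9121

1.9121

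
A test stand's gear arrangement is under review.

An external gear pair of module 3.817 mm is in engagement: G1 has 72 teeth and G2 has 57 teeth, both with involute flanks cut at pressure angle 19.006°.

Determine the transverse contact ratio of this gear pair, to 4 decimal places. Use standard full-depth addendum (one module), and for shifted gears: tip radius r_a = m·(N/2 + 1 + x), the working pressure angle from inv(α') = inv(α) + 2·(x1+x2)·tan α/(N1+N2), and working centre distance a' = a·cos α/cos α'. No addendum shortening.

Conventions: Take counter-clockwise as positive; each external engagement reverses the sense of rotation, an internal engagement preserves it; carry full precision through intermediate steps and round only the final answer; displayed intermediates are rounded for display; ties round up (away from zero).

1.8542

topology: single-mesh involute geometry — m = 3.817, 72T/57T pair
base radii: r_b1 = 129.920913, r_b2 = 102.854056
tip radii: r_a1 = 141.229000, r_a2 = 112.601500
no profile shift: α' = α, a' = a
action lengths: √(r_a1²−r_b1²) = 55.373160, √(r_a2²−r_b2²) = 45.827295
base pitch p_b = π·m·cos α = 11.337738
CR = (55.373160 + 45.827295 − 246.196500·sin 19.00600°)/11.337738 = 1.854191
contact ratio ≈ 1.8542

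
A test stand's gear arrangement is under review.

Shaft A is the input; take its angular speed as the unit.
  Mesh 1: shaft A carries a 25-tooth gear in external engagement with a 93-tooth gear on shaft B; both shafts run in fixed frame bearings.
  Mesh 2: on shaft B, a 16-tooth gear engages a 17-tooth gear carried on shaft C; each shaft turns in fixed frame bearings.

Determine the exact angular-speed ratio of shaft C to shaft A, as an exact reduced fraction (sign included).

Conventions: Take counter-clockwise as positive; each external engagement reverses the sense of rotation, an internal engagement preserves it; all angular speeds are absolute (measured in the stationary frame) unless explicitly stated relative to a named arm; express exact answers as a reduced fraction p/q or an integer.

class = fixed-axis compound train [2 meshes; 2 ratios multiply, 2 sense flips]
mesh 1 [25T→93T]: running ratio 25/93, sense −
mesh 2 [16T→17T]: running ratio 400/1581, sense +
ω_out/ω_in = 400/1581

400/1581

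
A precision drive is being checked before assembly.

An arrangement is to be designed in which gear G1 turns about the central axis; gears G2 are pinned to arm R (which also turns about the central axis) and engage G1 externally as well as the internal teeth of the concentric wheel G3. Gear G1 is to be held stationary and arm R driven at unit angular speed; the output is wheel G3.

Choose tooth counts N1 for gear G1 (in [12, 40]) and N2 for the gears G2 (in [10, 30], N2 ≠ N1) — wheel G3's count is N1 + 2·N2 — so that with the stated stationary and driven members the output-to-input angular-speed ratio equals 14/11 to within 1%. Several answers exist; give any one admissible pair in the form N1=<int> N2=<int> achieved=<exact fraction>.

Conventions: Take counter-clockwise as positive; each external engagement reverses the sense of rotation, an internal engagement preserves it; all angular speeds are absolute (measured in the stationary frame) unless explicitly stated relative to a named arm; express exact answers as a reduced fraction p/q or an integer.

N1=12 N2=16 achieved=14/11

design class (target 14/11): planetary set
Willis with ω_sun = 0: ω_ring/ω_arm = (N1+N3)/N3; set equal to 14/11  ⇒  N3/N1 = 1/(14/11 − 1) = 11/3
N3 = N1 + 2·N2  ⇒  N2/N1 = (N3/N1 − 1)/2 = (11/3 − 1)/2 = 4/3
smallest multiple with N1 ≥ 12 and N2 ≥ 10: k = 4  ⇒  N1 = 4·3 = 12, N2 = 4·4 = 16 (N1 ≤ 40, N2 ≤ 30, N2 ≠ N1 ✓), N3 = 12 + 2·16 = 44
check: (N1+N3)/N3 with N1 = 12, N3 = 44 gives 14/11; |achieved − target| = 0 ≤ 7/550 ✓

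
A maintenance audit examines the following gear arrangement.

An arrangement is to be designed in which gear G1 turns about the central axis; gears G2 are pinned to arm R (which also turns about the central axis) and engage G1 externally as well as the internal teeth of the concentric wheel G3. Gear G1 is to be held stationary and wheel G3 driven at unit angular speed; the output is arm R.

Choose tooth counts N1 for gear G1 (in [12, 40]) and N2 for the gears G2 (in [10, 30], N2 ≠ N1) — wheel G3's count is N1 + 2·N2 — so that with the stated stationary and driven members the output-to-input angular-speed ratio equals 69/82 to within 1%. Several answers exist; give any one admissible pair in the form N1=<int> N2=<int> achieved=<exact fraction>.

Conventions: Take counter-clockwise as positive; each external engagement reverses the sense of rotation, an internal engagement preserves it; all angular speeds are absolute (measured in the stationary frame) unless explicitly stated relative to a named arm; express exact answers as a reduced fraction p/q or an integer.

N1=13 N2=28 achieved=69/82

topology: planetary set — design target 69/82, arm = carrier (Willis)
Willis with ω_sun = 0: ω_arm/ω_ring = N3/(N1+N3); set equal to 69/82  ⇒  N3/N1 = (69/82)/(1 − 69/82) = 69/13
N3 = N1 + 2·N2  ⇒  N2/N1 = (N3/N1 − 1)/2 = (69/13 − 1)/2 = 28/13
smallest multiple with N1 ≥ 12 and N2 ≥ 10: k = 1  ⇒  N1 = 1·13 = 13, N2 = 1·28 = 28 (N1 ≤ 40, N2 ≤ 30, N2 ≠ N1 ✓), N3 = 13 + 2·28 = 69
check: N3/(N1+N3) with N1 = 13, N3 = 69 gives 69/82; |achieved − target| = 0 ≤ 69/8200 ✓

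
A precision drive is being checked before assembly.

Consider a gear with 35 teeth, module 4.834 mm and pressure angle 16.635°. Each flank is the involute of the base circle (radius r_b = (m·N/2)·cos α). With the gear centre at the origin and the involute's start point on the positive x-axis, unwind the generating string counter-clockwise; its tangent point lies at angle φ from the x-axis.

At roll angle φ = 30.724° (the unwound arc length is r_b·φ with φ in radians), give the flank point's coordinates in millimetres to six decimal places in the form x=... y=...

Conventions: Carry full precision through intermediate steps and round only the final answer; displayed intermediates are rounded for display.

x=91.883599 y=4.047451

recognized (one wheel, involute flank): single-mesh tooth geometry, m = 4.834, N = 35
pitch radius r_p = m·N/2 = 4.834·35/2 = 84.595000
base radius r_b = r_p·cos α = 84.595000·cos 16.635° = 81.054520
roll angle φ = 30.724° = 0.53623496 rad
x = r_b·(cos φ + φ·sin φ) = 91.883599
y = r_b·(sin φ − φ·cos φ) = 4.047451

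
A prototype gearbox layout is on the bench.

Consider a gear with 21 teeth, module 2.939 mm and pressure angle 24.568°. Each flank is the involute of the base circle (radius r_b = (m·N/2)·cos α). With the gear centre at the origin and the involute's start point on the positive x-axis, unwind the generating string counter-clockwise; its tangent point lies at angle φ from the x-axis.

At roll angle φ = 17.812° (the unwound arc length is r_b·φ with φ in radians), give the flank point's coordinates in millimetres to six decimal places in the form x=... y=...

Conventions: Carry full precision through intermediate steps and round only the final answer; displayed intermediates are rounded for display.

single-mesh involute tooth geometry (21T wheel at module 2.939)
pitch radius r_p = m·N/2 = 2.939·21/2 = 30.859500
base radius r_b = r_p·cos α = 30.859500·cos 24.568° = 28.065742
roll angle φ = 17.812° = 0.31087805 rad
x = r_b·(cos φ + φ·sin φ) = 29.389359
y = r_b·(sin φ − φ·cos φ) = 0.278370

x=29.389359 y=0.278370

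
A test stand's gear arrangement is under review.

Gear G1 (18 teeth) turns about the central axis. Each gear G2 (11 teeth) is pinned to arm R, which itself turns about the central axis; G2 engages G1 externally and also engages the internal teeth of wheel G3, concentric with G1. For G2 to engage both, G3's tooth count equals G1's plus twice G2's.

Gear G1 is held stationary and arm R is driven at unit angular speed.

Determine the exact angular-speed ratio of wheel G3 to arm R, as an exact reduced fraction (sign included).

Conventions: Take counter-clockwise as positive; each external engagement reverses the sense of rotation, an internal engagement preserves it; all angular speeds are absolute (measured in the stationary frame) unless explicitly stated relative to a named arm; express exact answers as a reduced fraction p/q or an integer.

recognized (axles ride arm R): planetary set, 18/11/40 teeth
ring teeth: 18 + 2·11 = 40
18(ω_sun−ω_arm) = −40(ω_ring−ω_arm),  ω_sun = 0, ω_arm = 1
ω_ring = 1 − (18/40)(0−1) = 29/20
ω_out/ω_in = 29/20

29/20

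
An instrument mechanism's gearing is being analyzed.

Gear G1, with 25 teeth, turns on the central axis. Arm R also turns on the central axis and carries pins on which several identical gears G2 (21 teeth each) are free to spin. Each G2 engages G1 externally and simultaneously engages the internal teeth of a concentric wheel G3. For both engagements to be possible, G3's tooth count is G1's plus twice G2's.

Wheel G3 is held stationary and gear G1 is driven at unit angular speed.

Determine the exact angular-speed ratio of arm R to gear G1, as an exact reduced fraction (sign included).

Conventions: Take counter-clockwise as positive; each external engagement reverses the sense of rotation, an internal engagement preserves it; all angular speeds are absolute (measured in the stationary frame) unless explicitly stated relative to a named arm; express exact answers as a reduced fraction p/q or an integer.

topology: planetary set — G1 25T / G2 21T / G3 67T, arm = carrier (Willis)
ring teeth: 25 + 2·21 = 67
25(ω_sun−ω_arm) = −67(ω_ring−ω_arm),  ω_ring = 0, ω_sun = 1
25(1−ω_arm) = −67(0−ω_arm)  ⇒  92·ω_arm = 25  ⇒  ω_arm = 25/92
ω_out/ω_in = 25/92

25/92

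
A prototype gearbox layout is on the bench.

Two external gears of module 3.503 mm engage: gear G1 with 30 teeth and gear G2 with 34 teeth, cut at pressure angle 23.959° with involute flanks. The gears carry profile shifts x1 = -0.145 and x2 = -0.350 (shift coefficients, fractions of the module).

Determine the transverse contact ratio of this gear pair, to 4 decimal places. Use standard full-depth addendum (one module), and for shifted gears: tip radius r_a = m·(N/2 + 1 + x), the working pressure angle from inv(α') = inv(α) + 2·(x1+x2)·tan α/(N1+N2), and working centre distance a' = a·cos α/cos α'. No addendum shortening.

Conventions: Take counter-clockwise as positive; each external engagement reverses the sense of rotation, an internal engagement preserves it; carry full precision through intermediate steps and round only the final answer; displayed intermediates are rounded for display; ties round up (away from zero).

1.6308

class = single-mesh tooth geometry [involute pair 30T × 34T, m = 3.503]
base radii: r_b1 = 48.017527, r_b2 = 54.419864
tip radii: r_a1 = 55.540065, r_a2 = 61.827950
inv(α') = inv(23.959°) + 2·(-0.145-0.350)·tan α/(30+34) = 0.01933422  ⇒  α' = 21.74416°
a' = a·cos α / cos α' = 112.0960·cos 23.959°/cos 21.74416° = 110.284424
action lengths: √(r_a1²−r_b1²) = 27.910856, √(r_a2²−r_b2²) = 29.345763
base pitch p_b = π·m·cos α = 10.056767
CR = (27.910856 + 29.345763 − 110.284424·sin 21.74416°)/10.056767 = 1.630777
contact ratio ≈ 1.6308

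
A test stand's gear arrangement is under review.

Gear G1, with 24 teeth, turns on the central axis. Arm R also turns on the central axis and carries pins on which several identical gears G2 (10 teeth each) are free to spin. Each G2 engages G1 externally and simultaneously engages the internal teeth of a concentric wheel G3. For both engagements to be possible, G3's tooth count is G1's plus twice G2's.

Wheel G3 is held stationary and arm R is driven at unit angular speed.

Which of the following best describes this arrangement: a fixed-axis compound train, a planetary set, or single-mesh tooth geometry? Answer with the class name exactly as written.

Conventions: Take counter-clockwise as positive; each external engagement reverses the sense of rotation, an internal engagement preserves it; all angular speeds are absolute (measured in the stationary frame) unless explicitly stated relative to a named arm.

planetary set

topology: planetary set — G1 24T / G2 10T / G3 44T, arm = carrier (Willis)
classification: planetary set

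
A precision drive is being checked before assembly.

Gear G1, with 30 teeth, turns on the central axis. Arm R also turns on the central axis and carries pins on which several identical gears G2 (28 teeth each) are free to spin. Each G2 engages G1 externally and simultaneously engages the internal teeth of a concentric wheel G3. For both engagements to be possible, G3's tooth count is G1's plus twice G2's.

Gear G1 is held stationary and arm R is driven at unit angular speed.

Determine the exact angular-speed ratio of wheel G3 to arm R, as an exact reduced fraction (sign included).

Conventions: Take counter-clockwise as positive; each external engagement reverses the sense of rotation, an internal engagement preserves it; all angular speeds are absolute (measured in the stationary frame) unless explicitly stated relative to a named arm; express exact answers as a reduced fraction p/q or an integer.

topology: planetary set — G1 30T / G2 28T / G3 86T, arm = carrier (Willis)
ring teeth: 30 + 2·28 = 86
30(ω_sun−ω_arm) = −86(ω_ring−ω_arm),  ω_sun = 0, ω_arm = 1
ω_ring = 1 − (30/86)(0−1) = 58/43
ω_out/ω_in = 58/43

58/43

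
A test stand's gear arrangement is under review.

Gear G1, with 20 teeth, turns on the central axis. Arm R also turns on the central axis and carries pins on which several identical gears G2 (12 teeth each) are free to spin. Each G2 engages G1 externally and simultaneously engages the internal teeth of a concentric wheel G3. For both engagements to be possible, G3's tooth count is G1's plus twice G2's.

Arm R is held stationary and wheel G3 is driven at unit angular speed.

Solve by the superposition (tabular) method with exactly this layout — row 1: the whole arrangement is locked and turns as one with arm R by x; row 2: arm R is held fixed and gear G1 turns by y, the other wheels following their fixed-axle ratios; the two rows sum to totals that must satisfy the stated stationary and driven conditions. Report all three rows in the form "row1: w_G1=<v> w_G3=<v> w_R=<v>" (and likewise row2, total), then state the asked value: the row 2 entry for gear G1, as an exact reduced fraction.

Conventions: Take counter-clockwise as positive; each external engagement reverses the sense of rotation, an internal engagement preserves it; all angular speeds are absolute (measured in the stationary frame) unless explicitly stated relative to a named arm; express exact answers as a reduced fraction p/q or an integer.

planetary set (20T centre, 12T on arm, 44T internal) — Willis relation
row 1 (train locked, turned with arm): all members turn x
row 2 (arm held, sun turns y): ω_ring = −(20/44)·y, ω_arm = 0
boundary: total ω_arm = x = 0 and total ω_ring = x − (20/44)·y = 1  ⇒  y = -11/5, x = 0
row 2 ring = −(20/44)·(-11/5) = 1
totals (row 1 + row 2): sun 0 + (-11/5) = -11/5, ring 0 + 1 = 1, arm 0 + 0 = 0
asked cell (row2, sun) = -11/5

row1: w_G1=0 w_G3=0 w_R=0
row2: w_G1=-11/5 w_G3=1 w_R=0
total: w_G1=-11/5 w_G3=1 w_R=0
asked value: -11/5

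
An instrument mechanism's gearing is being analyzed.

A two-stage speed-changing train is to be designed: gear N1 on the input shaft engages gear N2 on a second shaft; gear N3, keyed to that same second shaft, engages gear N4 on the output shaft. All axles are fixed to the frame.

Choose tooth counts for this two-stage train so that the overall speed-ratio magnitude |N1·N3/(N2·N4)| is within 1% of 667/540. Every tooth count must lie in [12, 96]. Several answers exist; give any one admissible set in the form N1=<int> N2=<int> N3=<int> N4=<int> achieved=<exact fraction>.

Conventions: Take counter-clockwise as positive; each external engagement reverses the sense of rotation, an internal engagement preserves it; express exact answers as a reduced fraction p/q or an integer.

topology: fixed-axis compound train — 2 stages, target 667/540
target = 667/540 in lowest terms: an exact hit needs N1·N3 = k·667 and N2·N4 = k·540 for one integer k, every count in [12, 96]; additionally prefer no 1:1 stage (N1 ≠ N2, N3 ≠ N4)
k = 1: N1·N3 = 667 = 23·29, N2·N4 = 540 = 12·45
achieved = 23·29/(12·45) = 667/540; |achieved − target| = 0 ≤ 667/54000 ✓

N1=23 N2=12 N3=29 N4=45 achieved=667/540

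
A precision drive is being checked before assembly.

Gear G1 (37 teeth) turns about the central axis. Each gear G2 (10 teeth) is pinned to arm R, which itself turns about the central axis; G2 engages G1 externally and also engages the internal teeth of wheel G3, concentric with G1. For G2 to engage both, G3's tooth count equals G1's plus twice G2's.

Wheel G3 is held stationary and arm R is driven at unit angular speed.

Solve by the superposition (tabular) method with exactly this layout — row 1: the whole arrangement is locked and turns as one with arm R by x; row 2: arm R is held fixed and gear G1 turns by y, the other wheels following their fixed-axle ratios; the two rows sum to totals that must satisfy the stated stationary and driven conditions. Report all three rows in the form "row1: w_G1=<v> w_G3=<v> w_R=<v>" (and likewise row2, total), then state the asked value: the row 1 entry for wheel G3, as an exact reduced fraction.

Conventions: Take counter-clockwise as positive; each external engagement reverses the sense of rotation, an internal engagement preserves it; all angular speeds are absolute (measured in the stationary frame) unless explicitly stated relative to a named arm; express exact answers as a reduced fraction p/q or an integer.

row1: w_G1=1 w_G3=1 w_R=1
row2: w_G1=57/37 w_G3=-1 w_R=0
total: w_G1=94/37 w_G3=0 w_R=1
asked value: 1

topology: planetary set — G1 37T / G2 10T / G3 57T, arm = carrier (Willis)
row 1: whole set turns with the arm by x
row 2: sun turns y, ring = −(37/57)·y, arm 0
boundary: total ω_ring = x − (37/57)·y = 0 and total ω_arm = x = 1  ⇒  y = 57/37, x = 1
row 2 ring = −(37/57)·57/37 = -1
totals (row 1 + row 2): sun 1 + 57/37 = 94/37, ring 1 + (-1) = 0, arm 1 + 0 = 1
asked cell (row1, ring) = 1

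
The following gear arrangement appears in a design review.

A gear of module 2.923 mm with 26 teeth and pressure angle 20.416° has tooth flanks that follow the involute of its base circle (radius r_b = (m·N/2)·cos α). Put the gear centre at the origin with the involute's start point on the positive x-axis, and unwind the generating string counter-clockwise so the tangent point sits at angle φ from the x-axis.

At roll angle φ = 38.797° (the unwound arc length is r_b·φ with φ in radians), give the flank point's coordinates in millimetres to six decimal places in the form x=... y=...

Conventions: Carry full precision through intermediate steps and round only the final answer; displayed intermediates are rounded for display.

x=42.864077 y=3.519309

single-mesh involute tooth geometry (26T wheel at module 2.923)
pitch radius r_p = m·N/2 = 2.923·26/2 = 37.999000
base radius r_b = r_p·cos α = 37.999000·cos 20.416° = 35.612078
roll angle φ = 38.797° = 0.67713539 rad
x = r_b·(cos φ + φ·sin φ) = 42.864077
y = r_b·(sin φ − φ·cos φ) = 3.519309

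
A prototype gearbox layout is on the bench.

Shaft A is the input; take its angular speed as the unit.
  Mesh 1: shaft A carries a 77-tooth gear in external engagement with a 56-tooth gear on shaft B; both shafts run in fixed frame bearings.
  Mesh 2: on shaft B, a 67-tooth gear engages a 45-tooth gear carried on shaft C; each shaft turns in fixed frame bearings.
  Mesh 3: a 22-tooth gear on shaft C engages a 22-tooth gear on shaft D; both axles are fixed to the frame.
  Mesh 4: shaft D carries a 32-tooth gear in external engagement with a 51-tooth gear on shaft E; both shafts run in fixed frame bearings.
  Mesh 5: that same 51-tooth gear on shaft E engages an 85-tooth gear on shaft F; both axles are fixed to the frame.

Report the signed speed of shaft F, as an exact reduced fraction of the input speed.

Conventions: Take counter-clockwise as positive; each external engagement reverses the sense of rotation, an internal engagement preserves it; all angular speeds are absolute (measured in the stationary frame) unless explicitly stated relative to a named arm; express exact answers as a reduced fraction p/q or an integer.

5-mesh fixed-axis compound train (all bearings frame-fixed)
mesh 1 [77T→56T]: |ω|/ω_in = 1×77/56 = 11/8, sense flips to −
mesh 2 [67T→45T]: |ω|/ω_in = (11/8)×67/45 = 737/360, sense flips to +
mesh 3 [22T→22T]: |ω|/ω_in = (737/360)×22/22 = 737/360, sense flips to −
mesh 4 [32T→51T]: |ω|/ω_in = (737/360)×32/51 = 2948/2295, sense flips to +
mesh 5 [51T→85T]: |ω|/ω_in = (2948/2295)×51/85 = 2948/3825, sense flips to −
signed output speed (× input speed) = -2948/3825

-2948/3825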